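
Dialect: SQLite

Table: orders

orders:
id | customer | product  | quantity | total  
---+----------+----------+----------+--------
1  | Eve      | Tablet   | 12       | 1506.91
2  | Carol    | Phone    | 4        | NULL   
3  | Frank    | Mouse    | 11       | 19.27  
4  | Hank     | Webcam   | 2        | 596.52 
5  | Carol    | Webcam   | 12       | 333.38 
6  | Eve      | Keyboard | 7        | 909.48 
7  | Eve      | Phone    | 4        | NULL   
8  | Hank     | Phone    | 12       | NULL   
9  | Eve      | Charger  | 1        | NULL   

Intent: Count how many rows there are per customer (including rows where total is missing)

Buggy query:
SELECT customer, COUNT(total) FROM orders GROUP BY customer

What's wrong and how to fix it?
Bug: COUNT(total) skips NULLs, so groups with missing total are undercounted

Fix: Use COUNT(*) to count all rows regardless of NULL

Corrected query:
SELECT customer, COUNT(*) FROM orders GROUP BY customer

Result:
customer | COUNT(*)
---------+---------
Carol    | 2       
Eve      | 4       
Frank    | 1       
Hank     | 2       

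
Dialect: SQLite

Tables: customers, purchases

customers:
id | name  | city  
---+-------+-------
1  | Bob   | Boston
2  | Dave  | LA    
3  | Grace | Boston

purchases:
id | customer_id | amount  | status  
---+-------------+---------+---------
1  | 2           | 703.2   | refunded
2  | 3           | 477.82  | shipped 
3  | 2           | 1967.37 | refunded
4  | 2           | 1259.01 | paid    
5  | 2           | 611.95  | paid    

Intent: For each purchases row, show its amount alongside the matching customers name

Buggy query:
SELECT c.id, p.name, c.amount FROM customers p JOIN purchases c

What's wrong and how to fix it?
Bug: Missing join condition: each purchases row is matched to all customers rows instead of just its own

Fix: Add ON c.customer_id = p.id to the JOIN

Corrected query:
SELECT c.id, p.name, c.amount FROM customers p JOIN purchases c ON c.customer_id = p.id

Result:
id | name  | amount 
---+-------+--------
1  | Dave  | 703.2  
2  | Grace | 477.82 
3  | Dave  | 1967.37
4  | Dave  | 1259.01
5  | Dave  | 611.95 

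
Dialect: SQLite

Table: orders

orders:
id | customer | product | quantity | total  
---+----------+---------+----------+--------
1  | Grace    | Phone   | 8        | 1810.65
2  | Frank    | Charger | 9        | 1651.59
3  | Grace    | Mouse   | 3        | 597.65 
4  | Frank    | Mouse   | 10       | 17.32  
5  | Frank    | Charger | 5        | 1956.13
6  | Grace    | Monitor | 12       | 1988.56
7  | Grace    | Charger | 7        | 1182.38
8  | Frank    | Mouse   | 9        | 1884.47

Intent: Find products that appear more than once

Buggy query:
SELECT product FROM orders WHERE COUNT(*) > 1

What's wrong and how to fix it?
Bug: WHERE can't reference COUNT(*); aggregates are computed after WHERE

Fix: Group first, then use HAVING for the count condition

Corrected query:
SELECT product FROM orders GROUP BY product HAVING COUNT(*) > 1

Result:
product
-------
Charger
Mouse  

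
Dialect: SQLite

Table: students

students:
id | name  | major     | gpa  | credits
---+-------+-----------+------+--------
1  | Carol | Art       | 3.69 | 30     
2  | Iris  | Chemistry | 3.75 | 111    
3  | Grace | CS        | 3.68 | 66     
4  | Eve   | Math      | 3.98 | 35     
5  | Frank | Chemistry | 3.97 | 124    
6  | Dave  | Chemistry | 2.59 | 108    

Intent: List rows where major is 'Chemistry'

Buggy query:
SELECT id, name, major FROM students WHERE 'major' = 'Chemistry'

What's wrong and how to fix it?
Bug: Single quotes denote string literals in SQL; the column name is being compared as a constant string

Fix: Remove the quotes around the column name (or use double quotes for an identifier)

Corrected query:
SELECT id, name, major FROM students WHERE major = 'Chemistry'

Result:
id | name  | major    
---+-------+----------
2  | Iris  | Chemistry
5  | Frank | Chemistry
6  | Dave  | Chemistry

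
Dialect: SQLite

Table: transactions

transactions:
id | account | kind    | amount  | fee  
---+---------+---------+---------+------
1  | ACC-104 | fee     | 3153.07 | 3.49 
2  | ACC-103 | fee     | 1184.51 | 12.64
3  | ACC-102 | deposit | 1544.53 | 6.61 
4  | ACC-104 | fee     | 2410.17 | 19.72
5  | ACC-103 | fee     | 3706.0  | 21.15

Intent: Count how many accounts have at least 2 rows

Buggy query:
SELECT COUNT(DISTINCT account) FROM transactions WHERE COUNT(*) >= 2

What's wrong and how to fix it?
Bug: COUNT(*) cannot appear in WHERE; the per-group count doesn't exist yet

Fix: Group first with HAVING COUNT(*) >= 2, then COUNT the resulting groups

Corrected query:
SELECT COUNT(*) FROM (SELECT account FROM transactions GROUP BY account HAVING COUNT(*) >= 2)

Result:
COUNT(*)
--------
2       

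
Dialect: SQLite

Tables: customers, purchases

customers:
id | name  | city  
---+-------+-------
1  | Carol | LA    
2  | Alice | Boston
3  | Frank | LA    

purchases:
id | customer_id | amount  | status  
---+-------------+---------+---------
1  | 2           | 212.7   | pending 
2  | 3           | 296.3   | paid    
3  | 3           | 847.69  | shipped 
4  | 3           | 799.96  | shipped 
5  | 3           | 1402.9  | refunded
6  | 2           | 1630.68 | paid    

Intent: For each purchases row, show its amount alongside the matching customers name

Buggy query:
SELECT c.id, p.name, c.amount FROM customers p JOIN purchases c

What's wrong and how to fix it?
Bug: JOIN with no ON clause produces a cartesian product; every purchases row pairs with every customers row

Fix: Add ON c.customer_id = p.id to the JOIN

Corrected query:
SELECT c.id, p.name, c.amount FROM customers p JOIN purchases c ON c.customer_id = p.id

Result:
id | name  | amount 
---+-------+--------
1  | Alice | 212.7  
2  | Frank | 296.3  
3  | Frank | 847.69 
4  | Frank | 799.96 
5  | Frank | 1402.9 
6  | Alice | 1630.68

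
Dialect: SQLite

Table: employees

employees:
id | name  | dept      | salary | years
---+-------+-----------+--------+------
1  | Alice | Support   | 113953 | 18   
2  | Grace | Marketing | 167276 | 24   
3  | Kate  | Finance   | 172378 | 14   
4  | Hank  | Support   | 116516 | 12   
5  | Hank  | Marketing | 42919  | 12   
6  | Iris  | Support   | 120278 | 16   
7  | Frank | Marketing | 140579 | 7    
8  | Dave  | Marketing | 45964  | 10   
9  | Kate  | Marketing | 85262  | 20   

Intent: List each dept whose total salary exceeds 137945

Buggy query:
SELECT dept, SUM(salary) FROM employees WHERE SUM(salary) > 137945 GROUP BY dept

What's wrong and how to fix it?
Bug: SUM(salary) is an aggregate, but WHERE filters rows before aggregation

Fix: Move the aggregate condition to a HAVING clause

Corrected query:
SELECT dept, SUM(salary) FROM employees GROUP BY dept HAVING SUM(salary) > 137945

Result:
dept      | SUM(salary)
----------+------------
Finance   | 172378     
Marketing | 482000     
Support   | 350747     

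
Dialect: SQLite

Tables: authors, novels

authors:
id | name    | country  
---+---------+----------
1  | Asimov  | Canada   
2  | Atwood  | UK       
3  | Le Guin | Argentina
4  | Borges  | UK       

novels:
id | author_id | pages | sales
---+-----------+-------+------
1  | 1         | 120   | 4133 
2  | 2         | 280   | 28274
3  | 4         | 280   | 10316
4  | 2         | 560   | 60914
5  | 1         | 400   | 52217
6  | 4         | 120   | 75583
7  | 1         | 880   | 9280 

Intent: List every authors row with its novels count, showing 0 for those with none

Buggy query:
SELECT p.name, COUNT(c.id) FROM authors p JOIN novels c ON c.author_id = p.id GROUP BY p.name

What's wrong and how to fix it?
Bug: INNER JOIN drops authors rows that have no matching novels rows

Fix: Use LEFT JOIN so parents without children still appear (COUNT(c.id) gives 0)

Corrected query:
SELECT p.name, COUNT(c.id) FROM authors p LEFT JOIN novels c ON c.author_id = p.id GROUP BY p.name

Result:
name    | COUNT(c.id)
--------+------------
Asimov  | 3          
Atwood  | 2          
Borges  | 2          
Le Guin | 0          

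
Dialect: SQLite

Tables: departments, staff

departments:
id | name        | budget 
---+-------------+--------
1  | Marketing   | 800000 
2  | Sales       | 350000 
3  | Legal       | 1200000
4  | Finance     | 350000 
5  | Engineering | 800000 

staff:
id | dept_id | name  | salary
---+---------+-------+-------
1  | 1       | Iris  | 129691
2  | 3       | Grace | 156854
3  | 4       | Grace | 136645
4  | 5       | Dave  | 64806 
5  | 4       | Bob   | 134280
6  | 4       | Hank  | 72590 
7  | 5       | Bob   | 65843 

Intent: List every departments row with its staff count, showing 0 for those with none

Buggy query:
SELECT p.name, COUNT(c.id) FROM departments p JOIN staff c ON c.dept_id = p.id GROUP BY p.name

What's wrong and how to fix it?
Bug: An inner join excludes parents with zero children

Fix: Switch to LEFT JOIN to retain unmatched parent rows

Corrected query:
SELECT p.name, COUNT(c.id) FROM departments p LEFT JOIN staff c ON c.dept_id = p.id GROUP BY p.name

Result:
name        | COUNT(c.id)
------------+------------
Engineering | 2          
Finance     | 3          
Legal       | 1          
Marketing   | 1          
Sales       | 0          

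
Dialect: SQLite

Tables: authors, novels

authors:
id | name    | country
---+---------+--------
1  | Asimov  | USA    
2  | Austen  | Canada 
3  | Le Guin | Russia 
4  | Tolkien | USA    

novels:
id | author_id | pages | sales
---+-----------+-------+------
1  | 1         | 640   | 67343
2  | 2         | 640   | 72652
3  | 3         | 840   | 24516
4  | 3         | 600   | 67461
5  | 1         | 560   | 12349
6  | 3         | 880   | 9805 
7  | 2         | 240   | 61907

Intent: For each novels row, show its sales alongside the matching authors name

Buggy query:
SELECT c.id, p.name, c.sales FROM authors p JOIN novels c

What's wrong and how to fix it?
Bug: JOIN with no ON clause produces a cartesian product; every novels row pairs with every authors row

Fix: Specify the join condition linking the foreign key to the parent id

Corrected query:
SELECT c.id, p.name, c.sales FROM authors p JOIN novels c ON c.author_id = p.id

Result:
id | name    | sales
---+---------+------
1  | Asimov  | 67343
2  | Austen  | 72652
3  | Le Guin | 24516
4  | Le Guin | 67461
5  | Asimov  | 12349
6  | Le Guin | 9805 
7  | Austen  | 61907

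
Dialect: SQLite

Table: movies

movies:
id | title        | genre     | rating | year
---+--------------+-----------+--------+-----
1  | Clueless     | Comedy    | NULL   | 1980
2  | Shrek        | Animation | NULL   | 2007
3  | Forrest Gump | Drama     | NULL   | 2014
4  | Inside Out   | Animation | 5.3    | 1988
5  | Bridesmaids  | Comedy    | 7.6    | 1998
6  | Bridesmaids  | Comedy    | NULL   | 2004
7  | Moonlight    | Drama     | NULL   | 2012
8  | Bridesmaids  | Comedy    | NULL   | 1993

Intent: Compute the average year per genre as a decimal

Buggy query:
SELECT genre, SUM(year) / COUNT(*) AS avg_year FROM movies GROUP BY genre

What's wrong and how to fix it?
Bug: Both operands are integers, so '/' performs integer division and truncates

Fix: Cast one side to REAL so the division keeps the fractional part

Corrected query:
SELECT genre, SUM(year) * 1.0 / COUNT(*) AS avg_year FROM movies GROUP BY genre

Result:
genre     | avg_year
----------+---------
Animation | 1997.5  
Comedy    | 1993.75 
Drama     | 2013    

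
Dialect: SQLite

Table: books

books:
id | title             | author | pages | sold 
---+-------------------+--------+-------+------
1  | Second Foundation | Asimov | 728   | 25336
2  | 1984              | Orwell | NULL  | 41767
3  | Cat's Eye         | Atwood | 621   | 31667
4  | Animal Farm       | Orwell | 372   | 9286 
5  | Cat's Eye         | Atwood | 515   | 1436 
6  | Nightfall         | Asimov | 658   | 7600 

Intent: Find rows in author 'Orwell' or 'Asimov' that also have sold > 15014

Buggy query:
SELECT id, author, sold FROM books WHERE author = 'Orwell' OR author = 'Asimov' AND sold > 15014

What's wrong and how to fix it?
Bug: Without parentheses, AND is evaluated before OR, so the sold filter only applies to the 'Asimov' branch

Fix: Group the OR with parentheses (or use IN), then AND the threshold

Corrected query:
SELECT id, author, sold FROM books WHERE (author = 'Orwell' OR author = 'Asimov') AND sold > 15014

Result:
id | author | sold 
---+--------+------
1  | Asimov | 25336
2  | Orwell | 41767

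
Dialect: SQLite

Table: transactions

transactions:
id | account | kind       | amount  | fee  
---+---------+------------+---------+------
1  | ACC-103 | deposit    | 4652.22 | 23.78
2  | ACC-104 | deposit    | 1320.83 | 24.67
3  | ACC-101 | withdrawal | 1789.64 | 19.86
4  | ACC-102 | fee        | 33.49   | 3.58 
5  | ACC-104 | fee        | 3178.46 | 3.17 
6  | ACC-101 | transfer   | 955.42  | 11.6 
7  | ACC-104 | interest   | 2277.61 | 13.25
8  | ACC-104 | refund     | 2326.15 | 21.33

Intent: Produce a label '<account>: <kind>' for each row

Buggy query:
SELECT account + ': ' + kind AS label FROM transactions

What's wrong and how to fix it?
Bug: SQLite uses || for string concatenation; + coerces text to numbers (yielding 0)

Fix: Use the || operator for string concatenation

Corrected query:
SELECT account || ': ' || kind AS label FROM transactions

Result:
label              
-------------------
ACC-103: deposit   
ACC-104: deposit   
ACC-101: withdrawal
ACC-102: fee       
ACC-104: fee       
ACC-101: transfer  
ACC-104: interest  
ACC-104: refund    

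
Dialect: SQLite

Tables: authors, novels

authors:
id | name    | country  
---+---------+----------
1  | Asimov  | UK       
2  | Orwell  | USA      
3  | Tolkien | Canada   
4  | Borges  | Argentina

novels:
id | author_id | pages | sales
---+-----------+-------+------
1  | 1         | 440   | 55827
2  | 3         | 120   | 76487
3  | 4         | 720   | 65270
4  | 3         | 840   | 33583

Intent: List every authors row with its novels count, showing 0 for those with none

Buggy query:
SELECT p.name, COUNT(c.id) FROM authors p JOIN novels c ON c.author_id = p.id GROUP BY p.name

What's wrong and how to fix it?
Bug: An inner join excludes parents with zero children

Fix: Switch to LEFT JOIN to retain unmatched parent rows

Corrected query:
SELECT p.name, COUNT(c.id) FROM authors p LEFT JOIN novels c ON c.author_id = p.id GROUP BY p.name

Result:
name    | COUNT(c.id)
--------+------------
Asimov  | 1          
Borges  | 1          
Orwell  | 0          
Tolkien | 2          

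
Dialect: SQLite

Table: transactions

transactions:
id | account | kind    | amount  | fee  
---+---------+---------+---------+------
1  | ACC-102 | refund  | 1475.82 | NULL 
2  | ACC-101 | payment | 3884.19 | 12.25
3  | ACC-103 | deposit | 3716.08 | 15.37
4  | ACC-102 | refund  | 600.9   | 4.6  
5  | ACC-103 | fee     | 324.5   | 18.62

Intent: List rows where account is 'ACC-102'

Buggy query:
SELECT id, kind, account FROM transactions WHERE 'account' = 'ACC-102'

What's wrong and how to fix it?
Bug: Single quotes denote string literals in SQL; the column name is being compared as a constant string

Fix: Remove the quotes around the column name (or use double quotes for an identifier)

Corrected query:
SELECT id, kind, account FROM transactions WHERE account = 'ACC-102'

Result:
id | kind   | account
---+--------+--------
1  | refund | ACC-102
4  | refund | ACC-102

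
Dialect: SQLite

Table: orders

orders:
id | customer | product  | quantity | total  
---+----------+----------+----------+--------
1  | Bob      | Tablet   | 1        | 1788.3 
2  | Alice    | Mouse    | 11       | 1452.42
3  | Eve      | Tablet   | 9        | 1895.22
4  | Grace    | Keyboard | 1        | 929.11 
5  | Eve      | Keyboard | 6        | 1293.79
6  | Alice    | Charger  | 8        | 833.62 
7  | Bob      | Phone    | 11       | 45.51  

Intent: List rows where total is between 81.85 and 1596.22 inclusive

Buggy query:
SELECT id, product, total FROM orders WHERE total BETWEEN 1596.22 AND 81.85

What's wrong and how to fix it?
Bug: BETWEEN expects the lower bound first; with 1596.22 AND 81.85 the range is empty

Fix: Write BETWEEN 81.85 AND 1596.22

Corrected query:
SELECT id, product, total FROM orders WHERE total BETWEEN 81.85 AND 1596.22

Result:
id | product  | total  
---+----------+--------
2  | Mouse    | 1452.42
4  | Keyboard | 929.11 
5  | Keyboard | 1293.79
6  | Charger  | 833.62 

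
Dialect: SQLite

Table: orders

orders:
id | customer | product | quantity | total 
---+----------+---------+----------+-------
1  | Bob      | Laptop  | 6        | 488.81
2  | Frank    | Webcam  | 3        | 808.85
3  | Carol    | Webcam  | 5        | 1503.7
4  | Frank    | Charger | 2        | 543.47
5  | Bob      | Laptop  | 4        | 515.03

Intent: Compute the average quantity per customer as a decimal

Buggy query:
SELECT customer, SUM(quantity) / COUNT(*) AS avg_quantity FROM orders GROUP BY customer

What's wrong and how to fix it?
Bug: Both operands are integers, so '/' performs integer division and truncates

Fix: Multiply by 1.0 (or CAST to REAL) to force floating-point division

Corrected query:
SELECT customer, SUM(quantity) * 1.0 / COUNT(*) AS avg_quantity FROM orders GROUP BY customer

Result:
customer | avg_quantity
---------+-------------
Bob      | 5           
Carol    | 5           
Frank    | 2.5         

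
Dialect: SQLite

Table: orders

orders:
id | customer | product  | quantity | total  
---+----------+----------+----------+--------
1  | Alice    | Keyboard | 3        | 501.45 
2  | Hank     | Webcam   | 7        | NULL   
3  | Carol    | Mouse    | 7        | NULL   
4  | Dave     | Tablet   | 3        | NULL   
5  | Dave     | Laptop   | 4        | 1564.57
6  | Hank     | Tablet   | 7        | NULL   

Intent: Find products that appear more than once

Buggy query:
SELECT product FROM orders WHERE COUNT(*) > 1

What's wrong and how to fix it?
Bug: WHERE can't reference COUNT(*); aggregates are computed after WHERE

Fix: Group first, then use HAVING for the count condition

Corrected query:
SELECT product FROM orders GROUP BY product HAVING COUNT(*) > 1

Result:
product
-------
Tablet 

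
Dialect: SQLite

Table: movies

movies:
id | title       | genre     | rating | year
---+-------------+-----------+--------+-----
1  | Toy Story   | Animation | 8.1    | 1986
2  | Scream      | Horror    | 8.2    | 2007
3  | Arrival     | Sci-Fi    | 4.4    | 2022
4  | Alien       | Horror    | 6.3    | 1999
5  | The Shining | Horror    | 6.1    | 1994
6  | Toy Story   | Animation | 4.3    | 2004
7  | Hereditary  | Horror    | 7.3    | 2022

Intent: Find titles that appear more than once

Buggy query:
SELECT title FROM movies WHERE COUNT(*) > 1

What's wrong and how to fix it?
Bug: COUNT(*) is an aggregate and cannot be used in WHERE

Fix: Group first, then use HAVING for the count condition

Corrected query:
SELECT title FROM movies GROUP BY title HAVING COUNT(*) > 1

Result:
title    
---------
Toy Story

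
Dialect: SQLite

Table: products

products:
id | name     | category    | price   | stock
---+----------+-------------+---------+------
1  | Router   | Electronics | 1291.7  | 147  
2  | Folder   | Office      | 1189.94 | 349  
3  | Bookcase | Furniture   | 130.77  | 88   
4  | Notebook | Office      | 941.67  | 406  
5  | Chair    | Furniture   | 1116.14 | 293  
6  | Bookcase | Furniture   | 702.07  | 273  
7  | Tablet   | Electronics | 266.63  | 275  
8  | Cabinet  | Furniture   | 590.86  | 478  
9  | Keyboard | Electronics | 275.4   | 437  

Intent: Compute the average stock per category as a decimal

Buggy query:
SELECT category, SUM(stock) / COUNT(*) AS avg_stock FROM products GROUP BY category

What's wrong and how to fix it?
Bug: Both operands are integers, so '/' performs integer division and truncates

Fix: Cast one side to REAL so the division keeps the fractional part

Corrected query:
SELECT category, SUM(stock) * 1.0 / COUNT(*) AS avg_stock FROM products GROUP BY category

Result:
category    | avg_stock 
------------+-----------
Electronics | 286.333333
Furniture   | 283       
Office      | 377.5     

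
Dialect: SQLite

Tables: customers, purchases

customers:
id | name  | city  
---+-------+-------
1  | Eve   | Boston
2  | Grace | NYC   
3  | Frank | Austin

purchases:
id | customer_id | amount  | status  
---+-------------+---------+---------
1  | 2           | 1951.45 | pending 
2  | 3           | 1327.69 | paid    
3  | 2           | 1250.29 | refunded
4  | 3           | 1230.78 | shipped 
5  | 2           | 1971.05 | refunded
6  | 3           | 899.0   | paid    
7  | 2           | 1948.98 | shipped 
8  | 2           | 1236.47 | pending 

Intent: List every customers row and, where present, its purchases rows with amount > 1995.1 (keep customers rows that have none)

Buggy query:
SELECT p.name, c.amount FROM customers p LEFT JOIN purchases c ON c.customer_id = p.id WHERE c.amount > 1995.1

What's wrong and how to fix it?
Bug: A WHERE condition on the right-hand table after LEFT JOIN drops unmatched parents

Fix: Put 'c.amount > 1995.1' in the JOIN's ON clause instead of WHERE

Corrected query:
SELECT p.name, c.amount FROM customers p LEFT JOIN purchases c ON c.customer_id = p.id AND c.amount > 1995.1

Result:
name  | amount
------+-------
Eve   | NULL  
Grace | NULL  
Frank | NULL  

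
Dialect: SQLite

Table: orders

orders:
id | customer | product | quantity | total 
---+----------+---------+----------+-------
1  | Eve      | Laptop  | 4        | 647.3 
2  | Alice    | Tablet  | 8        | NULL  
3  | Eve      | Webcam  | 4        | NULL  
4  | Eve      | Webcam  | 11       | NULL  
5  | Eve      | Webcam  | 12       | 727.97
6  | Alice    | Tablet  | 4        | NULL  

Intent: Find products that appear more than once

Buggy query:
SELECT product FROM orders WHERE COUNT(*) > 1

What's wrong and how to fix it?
Bug: WHERE can't reference COUNT(*); aggregates are computed after WHERE

Fix: Group first, then use HAVING for the count condition

Corrected query:
SELECT product FROM orders GROUP BY product HAVING COUNT(*) > 1

Result:
product
-------
Tablet 
Webcam 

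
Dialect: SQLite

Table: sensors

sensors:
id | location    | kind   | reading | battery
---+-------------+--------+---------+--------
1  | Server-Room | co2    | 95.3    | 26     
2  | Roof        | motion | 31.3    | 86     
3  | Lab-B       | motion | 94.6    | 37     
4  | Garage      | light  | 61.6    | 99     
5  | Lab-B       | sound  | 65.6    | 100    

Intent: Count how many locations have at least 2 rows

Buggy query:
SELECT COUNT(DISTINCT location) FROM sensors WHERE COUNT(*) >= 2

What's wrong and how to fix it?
Bug: COUNT(*) cannot appear in WHERE; the per-group count doesn't exist yet

Fix: Group first with HAVING COUNT(*) >= 2, then COUNT the resulting groups

Corrected query:
SELECT COUNT(*) FROM (SELECT location FROM sensors GROUP BY location HAVING COUNT(*) >= 2)

Result:
COUNT(*)
--------
1       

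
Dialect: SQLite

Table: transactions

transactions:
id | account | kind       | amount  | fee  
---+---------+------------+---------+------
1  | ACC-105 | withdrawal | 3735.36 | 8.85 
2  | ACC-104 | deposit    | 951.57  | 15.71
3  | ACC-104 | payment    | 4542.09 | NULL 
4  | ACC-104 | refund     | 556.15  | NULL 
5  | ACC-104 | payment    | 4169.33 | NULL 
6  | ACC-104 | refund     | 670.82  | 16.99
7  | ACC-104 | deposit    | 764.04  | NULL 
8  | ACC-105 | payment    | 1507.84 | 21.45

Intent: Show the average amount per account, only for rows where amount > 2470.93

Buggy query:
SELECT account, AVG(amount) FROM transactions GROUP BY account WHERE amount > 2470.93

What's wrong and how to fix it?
Bug: WHERE cannot follow GROUP BY

Fix: Place WHERE between FROM and GROUP BY

Corrected query:
SELECT account, AVG(amount) FROM transactions WHERE amount > 2470.93 GROUP BY account

Result:
account | AVG(amount)
--------+------------
ACC-104 | 4355.71    
ACC-105 | 3735.36    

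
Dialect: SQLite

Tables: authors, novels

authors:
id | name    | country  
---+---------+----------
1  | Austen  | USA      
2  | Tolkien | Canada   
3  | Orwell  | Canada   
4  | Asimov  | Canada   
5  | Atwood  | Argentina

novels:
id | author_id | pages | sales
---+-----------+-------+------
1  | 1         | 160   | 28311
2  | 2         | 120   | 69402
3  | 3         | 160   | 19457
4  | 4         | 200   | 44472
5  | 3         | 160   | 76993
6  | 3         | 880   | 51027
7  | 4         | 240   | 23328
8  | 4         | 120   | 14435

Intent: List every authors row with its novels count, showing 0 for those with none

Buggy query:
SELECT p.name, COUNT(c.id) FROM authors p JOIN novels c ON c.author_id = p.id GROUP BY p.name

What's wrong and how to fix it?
Bug: An inner join excludes parents with zero children

Fix: Use LEFT JOIN so parents without children still appear (COUNT(c.id) gives 0)

Corrected query:
SELECT p.name, COUNT(c.id) FROM authors p LEFT JOIN novels c ON c.author_id = p.id GROUP BY p.name

Result:
name    | COUNT(c.id)
--------+------------
Asimov  | 3          
Atwood  | 0          
Austen  | 1          
Orwell  | 3          
Tolkien | 1          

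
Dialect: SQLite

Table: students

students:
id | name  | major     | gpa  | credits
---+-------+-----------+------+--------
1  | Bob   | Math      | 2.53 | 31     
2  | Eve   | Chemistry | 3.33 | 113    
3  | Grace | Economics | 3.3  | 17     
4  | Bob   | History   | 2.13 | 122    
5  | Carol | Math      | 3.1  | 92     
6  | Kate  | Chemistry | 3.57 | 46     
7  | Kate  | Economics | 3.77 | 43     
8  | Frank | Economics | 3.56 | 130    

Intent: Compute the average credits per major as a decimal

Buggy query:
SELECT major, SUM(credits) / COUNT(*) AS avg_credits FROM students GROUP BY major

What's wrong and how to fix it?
Bug: SUM(credits) and COUNT(*) are both integers; the division truncates the fractional part

Fix: Multiply by 1.0 (or CAST to REAL) to force floating-point division

Corrected query:
SELECT major, SUM(credits) * 1.0 / COUNT(*) AS avg_credits FROM students GROUP BY major

Result:
major     | avg_credits
----------+------------
Chemistry | 79.5       
Economics | 63.333333  
History   | 122        
Math      | 61.5       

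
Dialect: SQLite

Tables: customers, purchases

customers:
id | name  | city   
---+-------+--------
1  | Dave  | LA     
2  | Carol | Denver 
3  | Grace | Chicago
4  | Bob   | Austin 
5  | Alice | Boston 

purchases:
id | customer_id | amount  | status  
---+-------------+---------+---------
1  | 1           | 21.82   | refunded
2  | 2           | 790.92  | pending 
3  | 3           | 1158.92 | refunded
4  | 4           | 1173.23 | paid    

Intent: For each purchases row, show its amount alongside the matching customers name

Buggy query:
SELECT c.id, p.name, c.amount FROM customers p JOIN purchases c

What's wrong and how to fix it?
Bug: Missing join condition: each purchases row is matched to all customers rows instead of just its own

Fix: Specify the join condition linking the foreign key to the parent id

Corrected query:
SELECT c.id, p.name, c.amount FROM customers p JOIN purchases c ON c.customer_id = p.id

Result:
id | name  | amount 
---+-------+--------
1  | Dave  | 21.82  
2  | Carol | 790.92 
3  | Grace | 1158.92
4  | Bob   | 1173.23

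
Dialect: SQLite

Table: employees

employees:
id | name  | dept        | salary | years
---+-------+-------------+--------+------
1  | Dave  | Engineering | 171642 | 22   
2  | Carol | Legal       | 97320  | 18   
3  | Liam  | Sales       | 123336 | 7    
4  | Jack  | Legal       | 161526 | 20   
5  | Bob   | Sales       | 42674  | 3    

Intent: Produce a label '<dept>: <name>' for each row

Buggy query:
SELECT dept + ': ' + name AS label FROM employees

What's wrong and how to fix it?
Bug: SQLite uses || for string concatenation; + coerces text to numbers (yielding 0)

Fix: Use the || operator for string concatenation

Corrected query:
SELECT dept || ': ' || name AS label FROM employees

Result:
label            
-----------------
Engineering: Dave
Legal: Carol     
Sales: Liam      
Legal: Jack      
Sales: Bob       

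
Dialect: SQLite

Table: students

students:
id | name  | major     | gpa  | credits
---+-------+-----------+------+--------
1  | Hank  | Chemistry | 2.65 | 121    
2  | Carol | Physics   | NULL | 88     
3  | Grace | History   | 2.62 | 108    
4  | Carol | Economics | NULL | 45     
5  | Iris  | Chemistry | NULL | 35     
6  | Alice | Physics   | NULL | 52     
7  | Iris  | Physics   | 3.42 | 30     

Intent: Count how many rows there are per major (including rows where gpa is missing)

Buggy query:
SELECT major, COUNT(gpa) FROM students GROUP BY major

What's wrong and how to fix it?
Bug: COUNT(gpa) skips NULLs, so groups with missing gpa are undercounted

Fix: Use COUNT(*) to count all rows regardless of NULL

Corrected query:
SELECT major, COUNT(*) FROM students GROUP BY major

Result:
major     | COUNT(*)
----------+---------
Chemistry | 2       
Economics | 1       
History   | 1       
Physics   | 3       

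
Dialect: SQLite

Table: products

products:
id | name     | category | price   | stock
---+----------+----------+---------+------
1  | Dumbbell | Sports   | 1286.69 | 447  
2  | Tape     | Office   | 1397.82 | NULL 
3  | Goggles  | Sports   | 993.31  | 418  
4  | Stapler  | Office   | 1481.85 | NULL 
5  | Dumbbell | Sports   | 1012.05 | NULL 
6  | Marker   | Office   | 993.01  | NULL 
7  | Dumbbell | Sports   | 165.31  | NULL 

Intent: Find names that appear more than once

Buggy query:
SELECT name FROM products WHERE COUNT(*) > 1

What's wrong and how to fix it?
Bug: WHERE can't reference COUNT(*); aggregates are computed after WHERE

Fix: Group first, then use HAVING for the count condition

Corrected query:
SELECT name FROM products GROUP BY name HAVING COUNT(*) > 1

Result:
name    
--------
Dumbbell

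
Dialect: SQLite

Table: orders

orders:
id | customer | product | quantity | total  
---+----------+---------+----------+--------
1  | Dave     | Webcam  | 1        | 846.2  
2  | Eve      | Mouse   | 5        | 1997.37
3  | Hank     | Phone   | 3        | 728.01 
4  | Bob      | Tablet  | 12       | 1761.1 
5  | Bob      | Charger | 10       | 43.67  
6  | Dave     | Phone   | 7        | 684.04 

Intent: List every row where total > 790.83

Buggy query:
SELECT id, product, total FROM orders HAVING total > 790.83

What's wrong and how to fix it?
Bug: HAVING filters the output of aggregation, but this query has no GROUP BY and no aggregate functions, so SQLite rejects it (HAVING clause on a non-aggregate query); the condition here is per row

Fix: Use WHERE for row-level filtering

Corrected query:
SELECT id, product, total FROM orders WHERE total > 790.83

Result:
id | product | total  
---+---------+--------
1  | Webcam  | 846.2  
2  | Mouse   | 1997.37
4  | Tablet  | 1761.1 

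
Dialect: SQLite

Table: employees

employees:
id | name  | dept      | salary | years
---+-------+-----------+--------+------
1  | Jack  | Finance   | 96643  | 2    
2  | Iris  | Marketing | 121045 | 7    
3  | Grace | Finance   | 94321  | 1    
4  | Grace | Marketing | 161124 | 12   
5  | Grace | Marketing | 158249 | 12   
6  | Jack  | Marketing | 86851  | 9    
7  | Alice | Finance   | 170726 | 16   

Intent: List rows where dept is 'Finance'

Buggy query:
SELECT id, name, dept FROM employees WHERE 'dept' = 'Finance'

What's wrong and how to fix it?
Bug: 'dept' in single quotes is a string literal, not the column; the comparison is literal-vs-literal and never true

Fix: Reference the column as dept without single quotes

Corrected query:
SELECT id, name, dept FROM employees WHERE dept = 'Finance'

Result:
id | name  | dept   
---+-------+--------
1  | Jack  | Finance
3  | Grace | Finance
7  | Alice | Finance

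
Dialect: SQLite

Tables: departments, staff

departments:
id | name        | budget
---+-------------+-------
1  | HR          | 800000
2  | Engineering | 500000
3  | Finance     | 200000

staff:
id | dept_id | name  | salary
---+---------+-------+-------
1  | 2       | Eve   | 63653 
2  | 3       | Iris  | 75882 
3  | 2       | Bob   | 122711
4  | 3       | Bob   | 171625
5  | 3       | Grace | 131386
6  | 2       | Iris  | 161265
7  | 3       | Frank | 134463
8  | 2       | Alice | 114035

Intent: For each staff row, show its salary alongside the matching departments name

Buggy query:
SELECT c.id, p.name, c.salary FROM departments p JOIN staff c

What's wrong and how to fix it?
Bug: Missing join condition: each staff row is matched to all departments rows instead of just its own

Fix: Specify the join condition linking the foreign key to the parent id

Corrected query:
SELECT c.id, p.name, c.salary FROM departments p JOIN staff c ON c.dept_id = p.id

Result:
id | name        | salary
---+-------------+-------
1  | Engineering | 63653 
2  | Finance     | 75882 
3  | Engineering | 122711
4  | Finance     | 171625
5  | Finance     | 131386
6  | Engineering | 161265
7  | Finance     | 134463
8  | Engineering | 114035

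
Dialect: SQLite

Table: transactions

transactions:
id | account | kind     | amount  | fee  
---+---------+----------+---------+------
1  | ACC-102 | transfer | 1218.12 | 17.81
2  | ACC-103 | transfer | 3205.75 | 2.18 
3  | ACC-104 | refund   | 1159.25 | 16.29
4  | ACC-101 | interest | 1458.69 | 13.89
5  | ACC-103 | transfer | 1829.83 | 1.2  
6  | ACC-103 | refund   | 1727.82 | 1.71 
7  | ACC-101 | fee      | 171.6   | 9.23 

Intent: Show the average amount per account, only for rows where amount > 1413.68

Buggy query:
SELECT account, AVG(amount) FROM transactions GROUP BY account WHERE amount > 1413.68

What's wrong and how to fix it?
Bug: Row-level WHERE must come before GROUP BY in the clause order

Fix: Place WHERE between FROM and GROUP BY

Corrected query:
SELECT account, AVG(amount) FROM transactions WHERE amount > 1413.68 GROUP BY account

Result:
account | AVG(amount)
--------+------------
ACC-101 | 1458.69    
ACC-103 | 2254.466667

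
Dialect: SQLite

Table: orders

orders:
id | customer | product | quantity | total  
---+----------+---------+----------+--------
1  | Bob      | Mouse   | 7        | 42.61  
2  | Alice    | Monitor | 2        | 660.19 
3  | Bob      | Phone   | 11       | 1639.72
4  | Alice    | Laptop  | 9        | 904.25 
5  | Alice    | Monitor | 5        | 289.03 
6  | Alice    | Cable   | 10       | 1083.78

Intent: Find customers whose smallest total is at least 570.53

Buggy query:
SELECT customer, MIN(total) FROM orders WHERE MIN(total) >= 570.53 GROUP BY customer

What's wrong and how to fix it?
Bug: MIN() in WHERE is a misuse of aggregate

Fix: Use HAVING for the per-group MIN condition

Corrected query:
SELECT customer, MIN(total) FROM orders GROUP BY customer HAVING MIN(total) >= 570.53

Result:
(no rows)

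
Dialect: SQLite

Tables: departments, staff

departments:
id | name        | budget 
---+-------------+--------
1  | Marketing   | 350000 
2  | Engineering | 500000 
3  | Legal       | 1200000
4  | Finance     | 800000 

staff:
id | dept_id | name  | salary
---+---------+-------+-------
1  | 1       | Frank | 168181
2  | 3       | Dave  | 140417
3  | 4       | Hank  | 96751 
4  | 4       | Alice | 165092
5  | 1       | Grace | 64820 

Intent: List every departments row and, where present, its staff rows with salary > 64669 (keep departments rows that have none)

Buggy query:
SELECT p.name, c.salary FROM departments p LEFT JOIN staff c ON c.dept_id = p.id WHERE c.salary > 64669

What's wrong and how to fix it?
Bug: A WHERE condition on the right-hand table after LEFT JOIN drops unmatched parents

Fix: Put 'c.salary > 64669' in the JOIN's ON clause instead of WHERE

Corrected query:
SELECT p.name, c.salary FROM departments p LEFT JOIN staff c ON c.dept_id = p.id AND c.salary > 64669

Result:
name        | salary
------------+-------
Marketing   | 64820 
Marketing   | 168181
Engineering | NULL  
Legal       | 140417
Finance     | 96751 
Finance     | 165092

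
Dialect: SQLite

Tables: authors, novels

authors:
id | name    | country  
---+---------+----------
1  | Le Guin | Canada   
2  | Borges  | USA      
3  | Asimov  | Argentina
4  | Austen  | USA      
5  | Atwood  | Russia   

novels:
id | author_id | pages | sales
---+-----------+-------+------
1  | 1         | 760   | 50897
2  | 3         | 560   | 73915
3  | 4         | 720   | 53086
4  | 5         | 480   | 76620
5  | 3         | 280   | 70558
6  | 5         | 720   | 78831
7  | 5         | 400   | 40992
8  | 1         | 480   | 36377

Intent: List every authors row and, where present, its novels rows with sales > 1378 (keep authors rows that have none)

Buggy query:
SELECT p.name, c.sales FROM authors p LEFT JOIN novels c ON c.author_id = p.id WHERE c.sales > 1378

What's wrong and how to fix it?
Bug: A WHERE condition on the right-hand table after LEFT JOIN drops unmatched parents

Fix: Put 'c.sales > 1378' in the JOIN's ON clause instead of WHERE

Corrected query:
SELECT p.name, c.sales FROM authors p LEFT JOIN novels c ON c.author_id = p.id AND c.sales > 1378

Result:
name    | sales
--------+------
Le Guin | 36377
Le Guin | 50897
Borges  | NULL 
Asimov  | 70558
Asimov  | 73915
Austen  | 53086
Atwood  | 40992
Atwood  | 76620
Atwood  | 78831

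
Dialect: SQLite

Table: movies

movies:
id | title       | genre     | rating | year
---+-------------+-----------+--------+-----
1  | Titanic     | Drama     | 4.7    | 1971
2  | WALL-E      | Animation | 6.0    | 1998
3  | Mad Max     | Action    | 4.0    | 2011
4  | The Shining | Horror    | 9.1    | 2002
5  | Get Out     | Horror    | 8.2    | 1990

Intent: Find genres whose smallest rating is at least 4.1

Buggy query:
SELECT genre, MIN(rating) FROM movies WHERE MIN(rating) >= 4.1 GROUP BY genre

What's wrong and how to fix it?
Bug: MIN() in WHERE is a misuse of aggregate

Fix: Use HAVING for the per-group MIN condition

Corrected query:
SELECT genre, MIN(rating) FROM movies GROUP BY genre HAVING MIN(rating) >= 4.1

Result:
genre     | MIN(rating)
----------+------------
Animation | 6          
Drama     | 4.7        
Horror    | 8.2        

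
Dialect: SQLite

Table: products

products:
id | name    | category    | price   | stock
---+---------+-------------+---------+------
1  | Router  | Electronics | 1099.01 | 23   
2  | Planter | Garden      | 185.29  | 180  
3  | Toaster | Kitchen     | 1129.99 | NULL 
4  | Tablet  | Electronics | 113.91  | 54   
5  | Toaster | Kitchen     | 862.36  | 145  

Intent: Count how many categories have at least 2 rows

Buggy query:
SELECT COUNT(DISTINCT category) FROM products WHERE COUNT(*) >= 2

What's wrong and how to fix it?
Bug: COUNT(*) cannot appear in WHERE; the per-group count doesn't exist yet

Fix: Group first with HAVING COUNT(*) >= 2, then COUNT the resulting groups

Corrected query:
SELECT COUNT(*) FROM (SELECT category FROM products GROUP BY category HAVING COUNT(*) >= 2)

Result:
COUNT(*)
--------
2       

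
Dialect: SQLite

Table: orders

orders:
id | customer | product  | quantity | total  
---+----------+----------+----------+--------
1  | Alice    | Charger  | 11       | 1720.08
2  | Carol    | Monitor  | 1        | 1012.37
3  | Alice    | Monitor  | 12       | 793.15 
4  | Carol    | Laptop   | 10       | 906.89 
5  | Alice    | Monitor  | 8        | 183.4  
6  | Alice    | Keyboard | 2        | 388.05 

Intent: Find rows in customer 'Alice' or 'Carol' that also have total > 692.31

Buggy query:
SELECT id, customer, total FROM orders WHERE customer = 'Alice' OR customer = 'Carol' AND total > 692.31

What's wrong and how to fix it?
Bug: AND binds tighter than OR, so this parses as customer = 'Alice' OR (customer = 'Carol' AND total > 692.31)

Fix: Group the OR with parentheses (or use IN), then AND the threshold

Corrected query:
SELECT id, customer, total FROM orders WHERE (customer = 'Alice' OR customer = 'Carol') AND total > 692.31

Result:
id | customer | total  
---+----------+--------
1  | Alice    | 1720.08
2  | Carol    | 1012.37
3  | Alice    | 793.15 
4  | Carol    | 906.89 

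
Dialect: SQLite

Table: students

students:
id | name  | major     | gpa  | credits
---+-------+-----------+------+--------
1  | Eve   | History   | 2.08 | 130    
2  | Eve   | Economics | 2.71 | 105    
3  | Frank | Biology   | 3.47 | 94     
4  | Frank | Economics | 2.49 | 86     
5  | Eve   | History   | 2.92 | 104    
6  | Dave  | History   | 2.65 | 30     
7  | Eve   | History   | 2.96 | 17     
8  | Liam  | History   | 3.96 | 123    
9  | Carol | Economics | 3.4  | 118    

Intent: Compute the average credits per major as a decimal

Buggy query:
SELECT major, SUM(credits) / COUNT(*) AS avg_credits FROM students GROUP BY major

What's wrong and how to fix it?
Bug: Both operands are integers, so '/' performs integer division and truncates

Fix: Cast one side to REAL so the division keeps the fractional part

Corrected query:
SELECT major, SUM(credits) * 1.0 / COUNT(*) AS avg_credits FROM students GROUP BY major

Result:
major     | avg_credits
----------+------------
Biology   | 94         
Economics | 103        
History   | 80.8       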